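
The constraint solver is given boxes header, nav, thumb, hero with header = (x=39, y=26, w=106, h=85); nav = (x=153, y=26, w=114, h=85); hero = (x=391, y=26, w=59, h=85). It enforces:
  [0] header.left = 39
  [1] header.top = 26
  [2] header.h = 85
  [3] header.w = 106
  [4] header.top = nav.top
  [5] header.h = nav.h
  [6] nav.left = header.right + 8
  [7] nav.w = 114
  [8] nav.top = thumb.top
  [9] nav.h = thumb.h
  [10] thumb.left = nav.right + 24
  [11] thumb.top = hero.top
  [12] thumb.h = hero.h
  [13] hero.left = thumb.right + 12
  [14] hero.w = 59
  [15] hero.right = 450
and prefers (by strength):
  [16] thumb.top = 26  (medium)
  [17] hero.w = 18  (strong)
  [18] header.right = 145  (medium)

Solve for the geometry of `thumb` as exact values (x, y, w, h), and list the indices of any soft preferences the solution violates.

1. thumb.y = 26  [nav.top = thumb.top]
2. thumb.h = 85  [nav.h = thumb.h]
3. thumb.x = 291  [thumb.left = nav.right + 24]
4. thumb.w = 88  [hero.left = thumb.right + 12]

thumb = (x=291, y=26, w=88, h=85)
violated soft preferences: 17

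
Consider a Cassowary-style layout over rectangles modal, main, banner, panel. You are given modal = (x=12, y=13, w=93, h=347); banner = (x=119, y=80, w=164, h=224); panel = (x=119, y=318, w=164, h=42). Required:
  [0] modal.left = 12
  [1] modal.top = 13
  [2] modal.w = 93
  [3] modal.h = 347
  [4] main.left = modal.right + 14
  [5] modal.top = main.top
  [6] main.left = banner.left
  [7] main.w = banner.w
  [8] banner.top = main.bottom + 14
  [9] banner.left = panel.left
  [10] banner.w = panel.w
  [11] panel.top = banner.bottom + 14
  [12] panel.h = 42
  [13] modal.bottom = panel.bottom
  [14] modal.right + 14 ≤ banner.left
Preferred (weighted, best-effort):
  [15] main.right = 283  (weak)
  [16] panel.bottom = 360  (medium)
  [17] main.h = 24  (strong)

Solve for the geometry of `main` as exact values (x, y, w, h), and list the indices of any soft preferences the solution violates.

1. main.x = 119  [main.left = modal.right + 14]
2. main.y = 13  [modal.top = main.top]
3. main.w = 164  [main.w = banner.w]
4. main.h = 53  [banner.top = main.bottom + 14]

main = (x=119, y=13, w=164, h=53)
violated soft preferences: 17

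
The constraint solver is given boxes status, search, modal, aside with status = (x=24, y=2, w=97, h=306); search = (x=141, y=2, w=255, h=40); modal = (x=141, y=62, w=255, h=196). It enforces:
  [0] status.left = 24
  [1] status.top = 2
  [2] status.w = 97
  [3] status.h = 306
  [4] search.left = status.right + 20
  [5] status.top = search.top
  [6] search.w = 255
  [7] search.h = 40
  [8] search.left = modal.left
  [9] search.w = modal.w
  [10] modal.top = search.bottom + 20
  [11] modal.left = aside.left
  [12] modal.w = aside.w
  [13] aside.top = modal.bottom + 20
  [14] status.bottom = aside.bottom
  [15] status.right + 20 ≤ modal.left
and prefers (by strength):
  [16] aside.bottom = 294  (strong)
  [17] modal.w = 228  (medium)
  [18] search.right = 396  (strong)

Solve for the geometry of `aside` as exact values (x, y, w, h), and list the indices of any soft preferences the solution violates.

1. aside.x = 141  [modal.left = aside.left]
2. aside.w = 255  [modal.w = aside.w]
3. aside.y = 278  [aside.top = modal.bottom + 20]
4. aside.h = 30  [status.bottom = aside.bottom]

aside = (x=141, y=278, w=255, h=30)
violated soft preferences: 16, 17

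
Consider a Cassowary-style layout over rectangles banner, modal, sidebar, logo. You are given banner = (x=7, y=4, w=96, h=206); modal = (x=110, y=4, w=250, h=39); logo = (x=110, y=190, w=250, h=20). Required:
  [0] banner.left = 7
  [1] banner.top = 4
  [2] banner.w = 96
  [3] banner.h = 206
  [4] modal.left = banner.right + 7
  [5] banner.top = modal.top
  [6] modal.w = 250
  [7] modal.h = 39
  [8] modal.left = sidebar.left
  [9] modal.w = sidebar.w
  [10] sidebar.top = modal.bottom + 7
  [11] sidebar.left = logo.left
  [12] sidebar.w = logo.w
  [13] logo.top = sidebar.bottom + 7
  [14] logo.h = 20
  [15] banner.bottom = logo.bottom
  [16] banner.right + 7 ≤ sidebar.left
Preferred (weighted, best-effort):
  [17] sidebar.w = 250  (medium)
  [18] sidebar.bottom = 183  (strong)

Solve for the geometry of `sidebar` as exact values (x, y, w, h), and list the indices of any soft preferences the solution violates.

sidebar = (x=110, y=50, w=250, h=133)
violated soft preferences: none

1. sidebar.x = 110  [modal.left = sidebar.left]
2. sidebar.w = 250  [modal.w = sidebar.w]
3. sidebar.y = 50  [sidebar.top = modal.bottom + 7]
4. sidebar.h = 133  [logo.top = sidebar.bottom + 7]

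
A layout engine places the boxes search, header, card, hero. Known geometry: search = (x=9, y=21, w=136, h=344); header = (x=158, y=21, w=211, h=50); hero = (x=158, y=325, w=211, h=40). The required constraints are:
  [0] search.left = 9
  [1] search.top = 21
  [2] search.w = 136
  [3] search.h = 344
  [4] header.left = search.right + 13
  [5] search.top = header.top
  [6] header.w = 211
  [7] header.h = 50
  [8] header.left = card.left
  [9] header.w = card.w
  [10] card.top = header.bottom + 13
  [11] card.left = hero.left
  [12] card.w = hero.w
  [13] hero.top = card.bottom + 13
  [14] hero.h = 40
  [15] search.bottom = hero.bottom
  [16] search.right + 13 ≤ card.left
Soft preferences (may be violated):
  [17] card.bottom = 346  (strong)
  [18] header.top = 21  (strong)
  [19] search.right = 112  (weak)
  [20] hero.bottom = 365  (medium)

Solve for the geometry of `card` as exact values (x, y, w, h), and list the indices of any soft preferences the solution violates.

1. card.x = 158  [header.left = card.left]
2. card.w = 211  [header.w = card.w]
3. card.y = 84  [card.top = header.bottom + 13]
4. card.h = 228  [hero.top = card.bottom + 13]

card = (x=158, y=84, w=211, h=228)
violated soft preferences: 17, 19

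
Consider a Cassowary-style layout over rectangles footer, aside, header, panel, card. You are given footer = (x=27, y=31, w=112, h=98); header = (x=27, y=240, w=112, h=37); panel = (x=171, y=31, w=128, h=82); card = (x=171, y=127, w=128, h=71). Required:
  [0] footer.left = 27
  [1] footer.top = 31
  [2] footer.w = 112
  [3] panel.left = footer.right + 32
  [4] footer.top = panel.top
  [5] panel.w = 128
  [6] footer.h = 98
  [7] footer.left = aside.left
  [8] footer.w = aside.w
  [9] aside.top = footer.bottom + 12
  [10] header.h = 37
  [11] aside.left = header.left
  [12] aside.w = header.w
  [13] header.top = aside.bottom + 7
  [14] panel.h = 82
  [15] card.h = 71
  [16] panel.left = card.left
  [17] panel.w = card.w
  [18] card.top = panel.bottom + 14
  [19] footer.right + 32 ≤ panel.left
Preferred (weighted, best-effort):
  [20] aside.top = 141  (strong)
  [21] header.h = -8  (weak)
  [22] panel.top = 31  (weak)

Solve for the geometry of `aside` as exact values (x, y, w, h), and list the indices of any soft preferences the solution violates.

1. aside.x = 27  [footer.left = aside.left]
2. aside.w = 112  [footer.w = aside.w]
3. aside.y = 141  [aside.top = footer.bottom + 12]
4. aside.h = 92  [header.top = aside.bottom + 7]

aside = (x=27, y=141, w=112, h=92)
violated soft preferences: 21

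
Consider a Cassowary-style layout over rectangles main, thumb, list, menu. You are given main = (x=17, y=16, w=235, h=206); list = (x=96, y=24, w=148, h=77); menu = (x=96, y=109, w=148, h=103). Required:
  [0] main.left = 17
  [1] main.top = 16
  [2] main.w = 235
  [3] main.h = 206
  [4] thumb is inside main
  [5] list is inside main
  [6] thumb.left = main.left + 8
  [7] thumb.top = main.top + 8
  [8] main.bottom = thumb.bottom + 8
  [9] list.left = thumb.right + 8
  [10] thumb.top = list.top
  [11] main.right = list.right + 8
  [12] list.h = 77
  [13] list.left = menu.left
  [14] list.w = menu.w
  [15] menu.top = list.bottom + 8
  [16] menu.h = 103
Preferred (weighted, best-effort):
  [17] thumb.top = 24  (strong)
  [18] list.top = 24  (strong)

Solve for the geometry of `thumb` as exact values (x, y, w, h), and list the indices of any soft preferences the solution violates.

1. thumb.x = 25  [thumb.left = main.left + 8]
2. thumb.y = 24  [thumb.top = main.top + 8]
3. thumb.h = 190  [main.bottom = thumb.bottom + 8]
4. thumb.w = 63  [list.left = thumb.right + 8]

thumb = (x=25, y=24, w=63, h=190)
violated soft preferences: none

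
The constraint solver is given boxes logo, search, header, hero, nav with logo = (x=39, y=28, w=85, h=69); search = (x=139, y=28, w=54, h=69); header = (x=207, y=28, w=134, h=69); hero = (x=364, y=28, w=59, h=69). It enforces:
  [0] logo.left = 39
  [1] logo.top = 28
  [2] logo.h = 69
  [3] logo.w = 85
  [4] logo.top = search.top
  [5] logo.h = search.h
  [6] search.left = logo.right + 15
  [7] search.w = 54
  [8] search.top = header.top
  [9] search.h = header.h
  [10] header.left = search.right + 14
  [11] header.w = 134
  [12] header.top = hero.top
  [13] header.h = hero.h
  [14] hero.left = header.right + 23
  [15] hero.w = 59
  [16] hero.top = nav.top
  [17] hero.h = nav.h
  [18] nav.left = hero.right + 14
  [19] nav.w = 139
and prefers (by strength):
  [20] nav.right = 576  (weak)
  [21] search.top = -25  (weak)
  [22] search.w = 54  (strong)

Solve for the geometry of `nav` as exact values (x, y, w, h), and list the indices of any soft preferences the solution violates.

nav = (x=437, y=28, w=139, h=69)
violated soft preferences: 21

1. nav.y = 28  [hero.top = nav.top]
2. nav.h = 69  [hero.h = nav.h]
3. nav.x = 437  [nav.left = hero.right + 14]
4. nav.w = 139  [nav.w = 139]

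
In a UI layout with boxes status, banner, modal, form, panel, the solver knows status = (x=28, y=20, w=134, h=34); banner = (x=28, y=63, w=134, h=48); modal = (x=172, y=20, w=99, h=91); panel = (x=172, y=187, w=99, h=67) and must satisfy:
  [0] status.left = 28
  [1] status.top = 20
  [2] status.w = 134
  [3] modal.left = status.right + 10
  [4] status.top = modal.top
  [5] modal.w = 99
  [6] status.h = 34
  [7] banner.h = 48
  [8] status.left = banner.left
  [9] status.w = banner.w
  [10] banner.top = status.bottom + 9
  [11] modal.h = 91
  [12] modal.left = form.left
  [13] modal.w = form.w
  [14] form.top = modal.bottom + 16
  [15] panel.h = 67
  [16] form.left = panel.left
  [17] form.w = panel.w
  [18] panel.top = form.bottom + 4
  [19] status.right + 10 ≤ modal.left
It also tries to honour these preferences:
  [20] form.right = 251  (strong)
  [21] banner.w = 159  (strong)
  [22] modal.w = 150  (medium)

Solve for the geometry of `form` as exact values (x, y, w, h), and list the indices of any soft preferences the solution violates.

form = (x=172, y=127, w=99, h=56)
violated soft preferences: 20, 21, 22

1. form.x = 172  [modal.left = form.left]
2. form.w = 99  [modal.w = form.w]
3. form.y = 127  [form.top = modal.bottom + 16]
4. form.h = 56  [panel.top = form.bottom + 4]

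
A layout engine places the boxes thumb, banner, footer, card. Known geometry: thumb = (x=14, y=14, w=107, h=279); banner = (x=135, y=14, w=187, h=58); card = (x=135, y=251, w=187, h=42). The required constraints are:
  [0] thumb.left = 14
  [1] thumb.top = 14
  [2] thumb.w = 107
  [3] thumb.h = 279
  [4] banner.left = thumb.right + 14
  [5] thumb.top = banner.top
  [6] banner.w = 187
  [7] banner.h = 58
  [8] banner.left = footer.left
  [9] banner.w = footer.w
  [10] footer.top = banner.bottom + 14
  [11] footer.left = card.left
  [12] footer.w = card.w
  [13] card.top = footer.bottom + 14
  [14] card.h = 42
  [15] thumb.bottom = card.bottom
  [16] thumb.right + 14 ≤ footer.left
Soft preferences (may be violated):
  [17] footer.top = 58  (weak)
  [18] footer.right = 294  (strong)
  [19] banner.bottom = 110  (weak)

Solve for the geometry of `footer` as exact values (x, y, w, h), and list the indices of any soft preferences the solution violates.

footer = (x=135, y=86, w=187, h=151)
violated soft preferences: 17, 18, 19

1. footer.x = 135  [banner.left = footer.left]
2. footer.w = 187  [banner.w = footer.w]
3. footer.y = 86  [footer.top = banner.bottom + 14]
4. footer.h = 151  [card.top = footer.bottom + 14]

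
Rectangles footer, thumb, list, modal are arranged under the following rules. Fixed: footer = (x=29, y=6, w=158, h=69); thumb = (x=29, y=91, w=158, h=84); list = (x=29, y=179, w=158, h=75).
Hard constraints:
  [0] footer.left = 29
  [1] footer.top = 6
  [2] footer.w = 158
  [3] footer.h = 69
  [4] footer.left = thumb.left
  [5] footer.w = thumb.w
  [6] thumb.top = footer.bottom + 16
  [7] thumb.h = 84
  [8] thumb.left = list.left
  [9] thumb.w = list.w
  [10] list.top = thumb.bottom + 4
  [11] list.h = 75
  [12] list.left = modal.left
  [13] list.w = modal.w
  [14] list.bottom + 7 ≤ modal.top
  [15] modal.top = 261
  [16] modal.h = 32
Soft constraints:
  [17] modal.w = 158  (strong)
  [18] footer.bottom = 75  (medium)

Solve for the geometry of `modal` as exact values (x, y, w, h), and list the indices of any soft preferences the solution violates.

1. modal.x = 29  [list.left = modal.left]
2. modal.w = 158  [list.w = modal.w]
3. modal.y = 261  [modal.top = 261]
4. modal.h = 32  [modal.h = 32]

modal = (x=29, y=261, w=158, h=32)
violated soft preferences: none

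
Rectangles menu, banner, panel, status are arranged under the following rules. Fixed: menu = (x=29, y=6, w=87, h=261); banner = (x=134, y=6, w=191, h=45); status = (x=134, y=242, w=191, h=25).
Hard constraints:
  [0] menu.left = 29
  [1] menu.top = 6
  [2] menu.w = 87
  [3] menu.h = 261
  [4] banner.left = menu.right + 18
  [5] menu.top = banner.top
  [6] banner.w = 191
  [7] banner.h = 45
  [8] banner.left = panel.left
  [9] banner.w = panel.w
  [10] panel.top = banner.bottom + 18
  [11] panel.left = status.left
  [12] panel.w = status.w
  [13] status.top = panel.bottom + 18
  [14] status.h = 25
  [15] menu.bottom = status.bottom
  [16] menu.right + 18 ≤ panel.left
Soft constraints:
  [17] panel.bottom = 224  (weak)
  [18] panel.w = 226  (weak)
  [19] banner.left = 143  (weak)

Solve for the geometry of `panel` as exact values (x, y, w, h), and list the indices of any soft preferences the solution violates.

panel = (x=134, y=69, w=191, h=155)
violated soft preferences: 18, 19

1. panel.x = 134  [banner.left = panel.left]
2. panel.w = 191  [banner.w = panel.w]
3. panel.y = 69  [panel.top = banner.bottom + 18]
4. panel.h = 155  [status.top = panel.bottom + 18]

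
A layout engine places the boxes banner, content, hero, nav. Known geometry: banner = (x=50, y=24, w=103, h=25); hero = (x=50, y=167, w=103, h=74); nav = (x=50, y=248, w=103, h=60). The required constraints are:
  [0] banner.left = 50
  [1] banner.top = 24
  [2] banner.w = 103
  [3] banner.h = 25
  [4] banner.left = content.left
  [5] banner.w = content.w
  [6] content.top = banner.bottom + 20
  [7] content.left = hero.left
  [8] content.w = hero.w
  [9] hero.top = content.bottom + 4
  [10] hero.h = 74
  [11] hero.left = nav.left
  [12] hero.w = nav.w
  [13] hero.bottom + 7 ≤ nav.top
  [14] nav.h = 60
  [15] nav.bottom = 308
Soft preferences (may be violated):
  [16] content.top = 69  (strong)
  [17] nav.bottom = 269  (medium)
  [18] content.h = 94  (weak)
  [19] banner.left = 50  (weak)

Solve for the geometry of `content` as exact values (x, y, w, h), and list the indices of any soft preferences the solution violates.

1. content.x = 50  [banner.left = content.left]
2. content.w = 103  [banner.w = content.w]
3. content.y = 69  [content.top = banner.bottom + 20]
4. content.h = 94  [hero.top = content.bottom + 4]

content = (x=50, y=69, w=103, h=94)
violated soft preferences: 17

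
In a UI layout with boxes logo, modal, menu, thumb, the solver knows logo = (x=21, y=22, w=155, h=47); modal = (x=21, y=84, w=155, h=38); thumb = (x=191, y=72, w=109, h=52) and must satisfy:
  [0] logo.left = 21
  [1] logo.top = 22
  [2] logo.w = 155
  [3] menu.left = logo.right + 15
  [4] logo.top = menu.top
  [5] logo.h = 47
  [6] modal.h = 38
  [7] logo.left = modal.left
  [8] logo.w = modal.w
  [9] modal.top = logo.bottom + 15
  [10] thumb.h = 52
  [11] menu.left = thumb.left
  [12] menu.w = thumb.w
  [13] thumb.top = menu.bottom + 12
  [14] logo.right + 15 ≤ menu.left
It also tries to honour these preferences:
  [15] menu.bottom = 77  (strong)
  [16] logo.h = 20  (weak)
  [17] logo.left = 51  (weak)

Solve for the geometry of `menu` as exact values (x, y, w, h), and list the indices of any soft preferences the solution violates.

1. menu.x = 191  [menu.left = logo.right + 15]
2. menu.y = 22  [logo.top = menu.top]
3. menu.w = 109  [menu.w = thumb.w]
4. menu.h = 38  [thumb.top = menu.bottom + 12]

menu = (x=191, y=22, w=109, h=38)
violated soft preferences: 15, 16, 17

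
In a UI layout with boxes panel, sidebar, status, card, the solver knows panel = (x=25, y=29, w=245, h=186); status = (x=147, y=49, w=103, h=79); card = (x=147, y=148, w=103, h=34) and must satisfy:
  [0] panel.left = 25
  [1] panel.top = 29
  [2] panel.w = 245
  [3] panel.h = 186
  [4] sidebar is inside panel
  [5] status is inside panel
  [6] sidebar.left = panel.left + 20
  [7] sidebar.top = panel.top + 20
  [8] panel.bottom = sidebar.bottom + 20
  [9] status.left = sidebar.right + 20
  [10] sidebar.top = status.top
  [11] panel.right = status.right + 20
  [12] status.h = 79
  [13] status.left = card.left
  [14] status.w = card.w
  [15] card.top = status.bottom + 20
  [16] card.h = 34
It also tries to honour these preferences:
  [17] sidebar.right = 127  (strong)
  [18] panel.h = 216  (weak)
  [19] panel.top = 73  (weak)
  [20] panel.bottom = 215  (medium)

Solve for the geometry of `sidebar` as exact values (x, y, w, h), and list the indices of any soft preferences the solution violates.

1. sidebar.x = 45  [sidebar.left = panel.left + 20]
2. sidebar.y = 49  [sidebar.top = panel.top + 20]
3. sidebar.h = 146  [panel.bottom = sidebar.bottom + 20]
4. sidebar.w = 82  [status.left = sidebar.right + 20]

sidebar = (x=45, y=49, w=82, h=146)
violated soft preferences: 18, 19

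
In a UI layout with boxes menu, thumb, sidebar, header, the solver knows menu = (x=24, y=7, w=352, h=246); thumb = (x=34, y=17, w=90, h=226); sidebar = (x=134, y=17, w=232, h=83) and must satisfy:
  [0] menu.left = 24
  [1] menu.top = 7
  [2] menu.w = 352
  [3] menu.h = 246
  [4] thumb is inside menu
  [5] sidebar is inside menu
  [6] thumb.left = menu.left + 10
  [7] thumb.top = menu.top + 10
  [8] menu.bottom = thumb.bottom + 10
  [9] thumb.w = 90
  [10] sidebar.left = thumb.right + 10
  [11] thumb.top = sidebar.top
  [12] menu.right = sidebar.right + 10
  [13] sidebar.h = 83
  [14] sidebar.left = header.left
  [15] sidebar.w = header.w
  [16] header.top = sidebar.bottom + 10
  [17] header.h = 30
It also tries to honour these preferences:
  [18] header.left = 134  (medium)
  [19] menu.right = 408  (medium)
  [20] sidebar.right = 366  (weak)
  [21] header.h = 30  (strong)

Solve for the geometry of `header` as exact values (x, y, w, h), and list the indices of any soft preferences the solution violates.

header = (x=134, y=110, w=232, h=30)
violated soft preferences: 19

1. header.x = 134  [sidebar.left = header.left]
2. header.w = 232  [sidebar.w = header.w]
3. header.y = 110  [header.top = sidebar.bottom + 10]
4. header.h = 30  [header.h = 30]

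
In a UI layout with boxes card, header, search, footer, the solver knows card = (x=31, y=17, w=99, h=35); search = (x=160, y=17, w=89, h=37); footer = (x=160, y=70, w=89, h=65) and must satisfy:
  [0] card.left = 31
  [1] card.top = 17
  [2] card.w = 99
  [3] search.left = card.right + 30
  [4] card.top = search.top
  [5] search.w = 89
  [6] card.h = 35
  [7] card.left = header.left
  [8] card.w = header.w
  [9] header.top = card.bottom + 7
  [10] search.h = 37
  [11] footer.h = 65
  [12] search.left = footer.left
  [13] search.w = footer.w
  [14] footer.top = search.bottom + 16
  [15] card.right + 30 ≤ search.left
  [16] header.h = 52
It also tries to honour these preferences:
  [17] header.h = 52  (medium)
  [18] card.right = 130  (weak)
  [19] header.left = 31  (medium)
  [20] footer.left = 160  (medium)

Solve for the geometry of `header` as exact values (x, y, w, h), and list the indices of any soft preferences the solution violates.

1. header.x = 31  [card.left = header.left]
2. header.w = 99  [card.w = header.w]
3. header.y = 59  [header.top = card.bottom + 7]
4. header.h = 52  [header.h = 52]

header = (x=31, y=59, w=99, h=52)
violated soft preferences: none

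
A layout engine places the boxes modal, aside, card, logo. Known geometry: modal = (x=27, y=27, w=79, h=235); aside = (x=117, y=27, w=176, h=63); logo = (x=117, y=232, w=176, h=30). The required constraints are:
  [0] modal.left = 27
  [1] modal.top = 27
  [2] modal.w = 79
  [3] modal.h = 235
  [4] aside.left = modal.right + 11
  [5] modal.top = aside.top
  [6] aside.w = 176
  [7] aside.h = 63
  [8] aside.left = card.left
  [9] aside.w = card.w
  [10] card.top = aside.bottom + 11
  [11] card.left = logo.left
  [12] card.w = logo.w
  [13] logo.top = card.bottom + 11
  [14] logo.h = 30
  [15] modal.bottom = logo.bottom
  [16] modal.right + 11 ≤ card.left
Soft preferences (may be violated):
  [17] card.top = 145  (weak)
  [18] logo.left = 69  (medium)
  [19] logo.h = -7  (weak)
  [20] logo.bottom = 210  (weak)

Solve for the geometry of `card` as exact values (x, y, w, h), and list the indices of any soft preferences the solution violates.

1. card.x = 117  [aside.left = card.left]
2. card.w = 176  [aside.w = card.w]
3. card.y = 101  [card.top = aside.bottom + 11]
4. card.h = 120  [logo.top = card.bottom + 11]

card = (x=117, y=101, w=176, h=120)
violated soft preferences: 17, 18, 19, 20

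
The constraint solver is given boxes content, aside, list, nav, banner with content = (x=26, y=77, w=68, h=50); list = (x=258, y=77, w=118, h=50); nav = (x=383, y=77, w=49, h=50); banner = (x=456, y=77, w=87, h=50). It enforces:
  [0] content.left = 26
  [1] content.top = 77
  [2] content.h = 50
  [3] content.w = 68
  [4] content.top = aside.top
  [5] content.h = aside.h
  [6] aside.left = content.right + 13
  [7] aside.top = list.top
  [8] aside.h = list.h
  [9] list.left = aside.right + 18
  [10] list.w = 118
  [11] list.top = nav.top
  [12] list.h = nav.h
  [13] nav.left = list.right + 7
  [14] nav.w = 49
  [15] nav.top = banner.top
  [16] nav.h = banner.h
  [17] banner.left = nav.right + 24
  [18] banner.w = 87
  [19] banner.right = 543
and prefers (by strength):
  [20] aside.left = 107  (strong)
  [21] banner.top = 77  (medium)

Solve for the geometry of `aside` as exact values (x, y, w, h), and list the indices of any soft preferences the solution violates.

1. aside.y = 77  [content.top = aside.top]
2. aside.h = 50  [content.h = aside.h]
3. aside.x = 107  [aside.left = content.right + 13]
4. aside.w = 133  [list.left = aside.right + 18]

aside = (x=107, y=77, w=133, h=50)
violated soft preferences: none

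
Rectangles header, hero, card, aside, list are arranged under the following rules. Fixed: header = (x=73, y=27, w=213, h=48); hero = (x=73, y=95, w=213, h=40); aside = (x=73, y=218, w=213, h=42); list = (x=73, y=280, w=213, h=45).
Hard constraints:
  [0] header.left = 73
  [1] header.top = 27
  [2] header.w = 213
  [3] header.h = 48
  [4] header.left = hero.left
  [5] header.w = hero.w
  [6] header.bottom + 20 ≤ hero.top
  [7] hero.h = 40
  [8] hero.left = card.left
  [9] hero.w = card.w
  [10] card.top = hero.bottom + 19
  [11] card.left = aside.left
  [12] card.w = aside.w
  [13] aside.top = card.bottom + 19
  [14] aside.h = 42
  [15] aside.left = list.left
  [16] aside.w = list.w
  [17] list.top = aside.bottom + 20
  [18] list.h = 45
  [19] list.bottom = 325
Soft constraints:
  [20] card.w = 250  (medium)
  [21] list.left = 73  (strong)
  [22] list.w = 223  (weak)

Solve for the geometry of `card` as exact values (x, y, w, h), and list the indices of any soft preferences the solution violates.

1. card.x = 73  [hero.left = card.left]
2. card.w = 213  [hero.w = card.w]
3. card.y = 154  [card.top = hero.bottom + 19]
4. card.h = 45  [aside.top = card.bottom + 19]

card = (x=73, y=154, w=213, h=45)
violated soft preferences: 20, 22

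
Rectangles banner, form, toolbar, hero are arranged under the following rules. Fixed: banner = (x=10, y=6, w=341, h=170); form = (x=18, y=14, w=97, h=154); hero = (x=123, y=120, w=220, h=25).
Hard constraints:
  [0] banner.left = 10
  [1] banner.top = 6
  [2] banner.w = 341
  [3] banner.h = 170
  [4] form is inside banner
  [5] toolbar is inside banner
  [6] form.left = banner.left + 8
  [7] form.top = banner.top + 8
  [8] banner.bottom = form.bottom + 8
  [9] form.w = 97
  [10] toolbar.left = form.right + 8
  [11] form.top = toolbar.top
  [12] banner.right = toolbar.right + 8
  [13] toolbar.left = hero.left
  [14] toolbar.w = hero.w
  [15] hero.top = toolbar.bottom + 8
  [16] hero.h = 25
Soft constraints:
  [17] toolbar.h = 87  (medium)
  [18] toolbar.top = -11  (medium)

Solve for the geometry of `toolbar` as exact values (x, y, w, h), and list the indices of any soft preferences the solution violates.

toolbar = (x=123, y=14, w=220, h=98)
violated soft preferences: 17, 18

1. toolbar.x = 123  [toolbar.left = form.right + 8]
2. toolbar.y = 14  [form.top = toolbar.top]
3. toolbar.w = 220  [banner.right = toolbar.right + 8]
4. toolbar.h = 98  [hero.top = toolbar.bottom + 8]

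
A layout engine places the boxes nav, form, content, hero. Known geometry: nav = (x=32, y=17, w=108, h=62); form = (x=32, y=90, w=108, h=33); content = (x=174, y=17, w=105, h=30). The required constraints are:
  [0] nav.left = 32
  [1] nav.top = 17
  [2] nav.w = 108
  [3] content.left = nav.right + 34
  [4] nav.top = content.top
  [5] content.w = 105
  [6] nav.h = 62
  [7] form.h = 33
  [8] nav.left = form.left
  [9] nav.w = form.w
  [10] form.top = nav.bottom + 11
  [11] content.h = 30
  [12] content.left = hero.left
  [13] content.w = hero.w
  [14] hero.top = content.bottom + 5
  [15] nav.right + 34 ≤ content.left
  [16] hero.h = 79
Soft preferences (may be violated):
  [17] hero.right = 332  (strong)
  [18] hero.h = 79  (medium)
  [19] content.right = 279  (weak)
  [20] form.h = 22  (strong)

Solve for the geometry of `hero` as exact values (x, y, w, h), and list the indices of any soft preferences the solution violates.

hero = (x=174, y=52, w=105, h=79)
violated soft preferences: 17, 20

1. hero.x = 174  [content.left = hero.left]
2. hero.w = 105  [content.w = hero.w]
3. hero.y = 52  [hero.top = content.bottom + 5]
4. hero.h = 79  [hero.h = 79]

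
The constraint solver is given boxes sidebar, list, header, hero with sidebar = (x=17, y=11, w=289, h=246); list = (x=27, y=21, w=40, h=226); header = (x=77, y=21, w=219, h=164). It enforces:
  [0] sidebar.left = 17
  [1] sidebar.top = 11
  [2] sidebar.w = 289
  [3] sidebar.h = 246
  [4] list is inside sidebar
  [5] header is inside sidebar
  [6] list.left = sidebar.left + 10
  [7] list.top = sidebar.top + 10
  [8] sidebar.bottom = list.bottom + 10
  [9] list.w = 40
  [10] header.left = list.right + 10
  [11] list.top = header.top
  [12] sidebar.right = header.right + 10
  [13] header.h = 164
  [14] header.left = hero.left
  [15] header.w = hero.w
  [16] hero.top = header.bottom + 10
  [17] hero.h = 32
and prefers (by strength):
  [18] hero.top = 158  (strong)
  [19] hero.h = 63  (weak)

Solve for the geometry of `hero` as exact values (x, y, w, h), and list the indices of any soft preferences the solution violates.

1. hero.x = 77  [header.left = hero.left]
2. hero.w = 219  [header.w = hero.w]
3. hero.y = 195  [hero.top = header.bottom + 10]
4. hero.h = 32  [hero.h = 32]

hero = (x=77, y=195, w=219, h=32)
violated soft preferences: 18, 19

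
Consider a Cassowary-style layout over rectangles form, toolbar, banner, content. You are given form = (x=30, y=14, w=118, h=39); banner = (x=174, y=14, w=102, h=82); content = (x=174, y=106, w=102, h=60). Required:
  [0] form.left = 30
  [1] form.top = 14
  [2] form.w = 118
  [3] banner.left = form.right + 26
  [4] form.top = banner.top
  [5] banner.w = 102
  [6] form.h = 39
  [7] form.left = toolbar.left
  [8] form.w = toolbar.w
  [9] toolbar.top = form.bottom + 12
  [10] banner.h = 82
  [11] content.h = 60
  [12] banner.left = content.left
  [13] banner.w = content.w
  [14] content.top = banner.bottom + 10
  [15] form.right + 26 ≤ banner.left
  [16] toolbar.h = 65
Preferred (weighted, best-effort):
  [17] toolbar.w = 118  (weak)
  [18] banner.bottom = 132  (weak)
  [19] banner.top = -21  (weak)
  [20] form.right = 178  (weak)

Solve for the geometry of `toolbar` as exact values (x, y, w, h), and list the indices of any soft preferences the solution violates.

toolbar = (x=30, y=65, w=118, h=65)
violated soft preferences: 18, 19, 20

1. toolbar.x = 30  [form.left = toolbar.left]
2. toolbar.w = 118  [form.w = toolbar.w]
3. toolbar.y = 65  [toolbar.top = form.bottom + 12]
4. toolbar.h = 65  [toolbar.h = 65]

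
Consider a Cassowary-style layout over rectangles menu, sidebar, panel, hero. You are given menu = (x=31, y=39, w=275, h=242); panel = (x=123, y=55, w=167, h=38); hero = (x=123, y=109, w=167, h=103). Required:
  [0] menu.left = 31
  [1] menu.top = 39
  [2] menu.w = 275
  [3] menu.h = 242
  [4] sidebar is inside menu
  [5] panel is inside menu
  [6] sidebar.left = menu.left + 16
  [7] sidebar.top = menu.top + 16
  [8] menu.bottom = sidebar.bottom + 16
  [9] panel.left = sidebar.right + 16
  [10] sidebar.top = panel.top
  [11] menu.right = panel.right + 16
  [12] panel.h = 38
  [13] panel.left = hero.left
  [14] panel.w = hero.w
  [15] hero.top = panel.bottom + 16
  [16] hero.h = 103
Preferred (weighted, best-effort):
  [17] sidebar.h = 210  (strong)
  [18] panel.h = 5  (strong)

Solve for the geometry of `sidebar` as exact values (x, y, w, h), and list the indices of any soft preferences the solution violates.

sidebar = (x=47, y=55, w=60, h=210)
violated soft preferences: 18

1. sidebar.x = 47  [sidebar.left = menu.left + 16]
2. sidebar.y = 55  [sidebar.top = menu.top + 16]
3. sidebar.h = 210  [menu.bottom = sidebar.bottom + 16]
4. sidebar.w = 60  [panel.left = sidebar.right + 16]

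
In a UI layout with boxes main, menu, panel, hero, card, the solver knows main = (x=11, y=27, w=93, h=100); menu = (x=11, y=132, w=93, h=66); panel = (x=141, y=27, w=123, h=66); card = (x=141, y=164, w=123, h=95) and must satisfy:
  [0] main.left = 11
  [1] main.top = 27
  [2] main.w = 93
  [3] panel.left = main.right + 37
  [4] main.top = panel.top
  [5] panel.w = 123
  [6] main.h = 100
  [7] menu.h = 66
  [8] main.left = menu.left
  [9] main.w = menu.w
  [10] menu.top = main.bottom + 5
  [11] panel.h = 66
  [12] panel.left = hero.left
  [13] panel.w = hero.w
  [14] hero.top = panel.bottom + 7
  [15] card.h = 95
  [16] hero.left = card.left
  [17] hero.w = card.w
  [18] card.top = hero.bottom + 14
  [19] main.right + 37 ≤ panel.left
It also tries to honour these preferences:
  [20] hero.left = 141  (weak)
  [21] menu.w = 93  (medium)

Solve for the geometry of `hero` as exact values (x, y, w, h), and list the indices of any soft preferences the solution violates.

1. hero.x = 141  [panel.left = hero.left]
2. hero.w = 123  [panel.w = hero.w]
3. hero.y = 100  [hero.top = panel.bottom + 7]
4. hero.h = 50  [card.top = hero.bottom + 14]

hero = (x=141, y=100, w=123, h=50)
violated soft preferences: none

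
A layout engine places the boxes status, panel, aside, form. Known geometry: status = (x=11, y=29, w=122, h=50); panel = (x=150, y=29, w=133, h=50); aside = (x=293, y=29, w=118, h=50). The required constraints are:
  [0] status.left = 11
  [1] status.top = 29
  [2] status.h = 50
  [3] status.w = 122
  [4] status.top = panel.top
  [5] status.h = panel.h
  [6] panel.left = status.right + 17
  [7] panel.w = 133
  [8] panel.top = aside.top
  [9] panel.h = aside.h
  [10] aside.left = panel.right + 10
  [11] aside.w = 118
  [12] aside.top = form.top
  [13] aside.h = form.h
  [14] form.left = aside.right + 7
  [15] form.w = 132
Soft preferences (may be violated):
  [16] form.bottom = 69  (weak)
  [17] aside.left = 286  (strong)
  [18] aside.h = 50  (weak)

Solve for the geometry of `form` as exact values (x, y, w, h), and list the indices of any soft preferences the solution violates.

1. form.y = 29  [aside.top = form.top]
2. form.h = 50  [aside.h = form.h]
3. form.x = 418  [form.left = aside.right + 7]
4. form.w = 132  [form.w = 132]

form = (x=418, y=29, w=132, h=50)
violated soft preferences: 16, 17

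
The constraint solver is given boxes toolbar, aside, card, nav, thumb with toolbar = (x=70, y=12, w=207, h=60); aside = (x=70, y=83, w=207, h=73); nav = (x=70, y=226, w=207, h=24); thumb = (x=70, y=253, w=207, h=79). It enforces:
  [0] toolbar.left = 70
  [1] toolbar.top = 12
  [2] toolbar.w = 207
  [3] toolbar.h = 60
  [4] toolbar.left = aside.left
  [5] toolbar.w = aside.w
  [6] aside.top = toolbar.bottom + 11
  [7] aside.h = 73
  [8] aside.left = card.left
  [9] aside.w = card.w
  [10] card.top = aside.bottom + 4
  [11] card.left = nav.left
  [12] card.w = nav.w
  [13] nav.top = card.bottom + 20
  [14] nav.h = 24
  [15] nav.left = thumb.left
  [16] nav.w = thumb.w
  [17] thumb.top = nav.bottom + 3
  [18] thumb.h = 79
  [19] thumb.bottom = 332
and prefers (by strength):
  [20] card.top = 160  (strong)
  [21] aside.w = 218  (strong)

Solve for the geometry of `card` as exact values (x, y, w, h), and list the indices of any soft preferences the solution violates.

card = (x=70, y=160, w=207, h=46)
violated soft preferences: 21

1. card.x = 70  [aside.left = card.left]
2. card.w = 207  [aside.w = card.w]
3. card.y = 160  [card.top = aside.bottom + 4]
4. card.h = 46  [nav.top = card.bottom + 20]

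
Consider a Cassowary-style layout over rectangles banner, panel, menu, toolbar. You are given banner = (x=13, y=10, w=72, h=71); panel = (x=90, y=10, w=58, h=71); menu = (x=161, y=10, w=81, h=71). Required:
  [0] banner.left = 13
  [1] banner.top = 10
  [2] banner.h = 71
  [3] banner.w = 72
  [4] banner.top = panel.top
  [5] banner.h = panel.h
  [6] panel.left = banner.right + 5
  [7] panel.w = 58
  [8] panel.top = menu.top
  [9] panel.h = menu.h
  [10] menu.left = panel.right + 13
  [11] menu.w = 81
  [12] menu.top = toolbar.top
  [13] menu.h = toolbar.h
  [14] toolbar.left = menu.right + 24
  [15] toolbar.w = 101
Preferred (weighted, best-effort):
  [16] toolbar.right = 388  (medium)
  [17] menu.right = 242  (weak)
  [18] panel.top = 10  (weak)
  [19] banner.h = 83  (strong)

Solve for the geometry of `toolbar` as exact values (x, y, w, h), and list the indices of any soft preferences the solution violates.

1. toolbar.y = 10  [menu.top = toolbar.top]
2. toolbar.h = 71  [menu.h = toolbar.h]
3. toolbar.x = 266  [toolbar.left = menu.right + 24]
4. toolbar.w = 101  [toolbar.w = 101]

toolbar = (x=266, y=10, w=101, h=71)
violated soft preferences: 16, 19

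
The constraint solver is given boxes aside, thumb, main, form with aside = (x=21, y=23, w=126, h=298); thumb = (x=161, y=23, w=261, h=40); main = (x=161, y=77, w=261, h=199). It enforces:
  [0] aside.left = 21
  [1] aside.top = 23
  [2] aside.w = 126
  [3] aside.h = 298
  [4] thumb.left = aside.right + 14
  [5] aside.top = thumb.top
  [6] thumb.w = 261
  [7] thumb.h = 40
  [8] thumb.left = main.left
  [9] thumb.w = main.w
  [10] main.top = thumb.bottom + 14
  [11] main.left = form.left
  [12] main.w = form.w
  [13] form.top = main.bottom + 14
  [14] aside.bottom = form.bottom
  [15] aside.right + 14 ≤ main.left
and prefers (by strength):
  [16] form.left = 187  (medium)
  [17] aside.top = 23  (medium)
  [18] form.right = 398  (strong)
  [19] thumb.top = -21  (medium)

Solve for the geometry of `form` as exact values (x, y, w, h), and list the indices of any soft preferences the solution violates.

1. form.x = 161  [main.left = form.left]
2. form.w = 261  [main.w = form.w]
3. form.y = 290  [form.top = main.bottom + 14]
4. form.h = 31  [aside.bottom = form.bottom]

form = (x=161, y=290, w=261, h=31)
violated soft preferences: 16, 18, 19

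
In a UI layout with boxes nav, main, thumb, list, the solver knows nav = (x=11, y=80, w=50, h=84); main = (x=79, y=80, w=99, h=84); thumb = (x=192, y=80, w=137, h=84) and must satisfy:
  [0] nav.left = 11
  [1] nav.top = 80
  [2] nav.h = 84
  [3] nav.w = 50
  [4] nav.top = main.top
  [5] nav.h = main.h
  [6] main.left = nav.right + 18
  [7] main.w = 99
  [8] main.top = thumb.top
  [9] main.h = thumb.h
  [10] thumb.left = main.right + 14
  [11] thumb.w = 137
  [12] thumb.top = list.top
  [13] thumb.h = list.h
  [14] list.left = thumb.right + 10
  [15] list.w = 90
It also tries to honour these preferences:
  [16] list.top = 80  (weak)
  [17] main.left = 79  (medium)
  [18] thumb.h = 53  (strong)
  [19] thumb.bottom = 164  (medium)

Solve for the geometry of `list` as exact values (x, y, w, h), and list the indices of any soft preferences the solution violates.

list = (x=339, y=80, w=90, h=84)
violated soft preferences: 18

1. list.y = 80  [thumb.top = list.top]
2. list.h = 84  [thumb.h = list.h]
3. list.x = 339  [list.left = thumb.right + 10]
4. list.w = 90  [list.w = 90]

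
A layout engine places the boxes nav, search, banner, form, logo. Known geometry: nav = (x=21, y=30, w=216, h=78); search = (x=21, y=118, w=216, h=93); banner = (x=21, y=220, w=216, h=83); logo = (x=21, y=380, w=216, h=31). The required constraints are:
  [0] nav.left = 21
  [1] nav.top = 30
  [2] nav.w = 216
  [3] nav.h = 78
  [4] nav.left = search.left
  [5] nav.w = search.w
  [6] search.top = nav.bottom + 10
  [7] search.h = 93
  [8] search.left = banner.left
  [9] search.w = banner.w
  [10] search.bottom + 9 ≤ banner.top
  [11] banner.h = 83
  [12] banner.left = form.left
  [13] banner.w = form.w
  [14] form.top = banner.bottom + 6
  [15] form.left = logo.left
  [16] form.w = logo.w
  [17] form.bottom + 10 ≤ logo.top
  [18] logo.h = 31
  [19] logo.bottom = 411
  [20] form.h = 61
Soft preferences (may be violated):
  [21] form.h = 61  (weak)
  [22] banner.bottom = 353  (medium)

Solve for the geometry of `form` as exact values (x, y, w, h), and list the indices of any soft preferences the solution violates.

form = (x=21, y=309, w=216, h=61)
violated soft preferences: 22

1. form.x = 21  [banner.left = form.left]
2. form.w = 216  [banner.w = form.w]
3. form.y = 309  [form.top = banner.bottom + 6]
4. form.h = 61  [form.h = 61]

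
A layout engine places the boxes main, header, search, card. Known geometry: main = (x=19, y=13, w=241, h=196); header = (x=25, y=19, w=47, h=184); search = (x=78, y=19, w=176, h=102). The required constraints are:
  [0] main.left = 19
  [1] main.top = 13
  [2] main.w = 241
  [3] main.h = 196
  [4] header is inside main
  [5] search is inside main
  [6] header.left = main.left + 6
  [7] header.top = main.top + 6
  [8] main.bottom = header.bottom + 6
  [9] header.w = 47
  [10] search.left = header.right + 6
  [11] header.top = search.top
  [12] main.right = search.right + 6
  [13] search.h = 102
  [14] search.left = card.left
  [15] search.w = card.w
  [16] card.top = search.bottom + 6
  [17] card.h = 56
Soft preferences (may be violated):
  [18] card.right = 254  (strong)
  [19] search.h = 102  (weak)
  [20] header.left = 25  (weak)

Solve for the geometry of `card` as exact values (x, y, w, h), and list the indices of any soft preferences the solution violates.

card = (x=78, y=127, w=176, h=56)
violated soft preferences: none

1. card.x = 78  [search.left = card.left]
2. card.w = 176  [search.w = card.w]
3. card.y = 127  [card.top = search.bottom + 6]
4. card.h = 56  [card.h = 56]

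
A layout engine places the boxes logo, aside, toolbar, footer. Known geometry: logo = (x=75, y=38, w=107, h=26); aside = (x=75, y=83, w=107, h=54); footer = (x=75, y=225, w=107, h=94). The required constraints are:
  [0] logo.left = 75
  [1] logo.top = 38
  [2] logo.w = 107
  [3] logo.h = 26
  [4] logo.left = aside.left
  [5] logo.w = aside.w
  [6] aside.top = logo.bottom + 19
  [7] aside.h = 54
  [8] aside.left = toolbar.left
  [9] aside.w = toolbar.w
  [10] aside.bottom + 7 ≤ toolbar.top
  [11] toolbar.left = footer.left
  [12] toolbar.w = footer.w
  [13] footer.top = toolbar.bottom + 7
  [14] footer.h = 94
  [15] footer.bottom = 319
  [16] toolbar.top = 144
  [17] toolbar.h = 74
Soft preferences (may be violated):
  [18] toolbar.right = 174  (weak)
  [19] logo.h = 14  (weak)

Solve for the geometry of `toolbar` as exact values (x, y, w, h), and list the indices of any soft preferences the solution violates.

toolbar = (x=75, y=144, w=107, h=74)
violated soft preferences: 18, 19

1. toolbar.x = 75  [aside.left = toolbar.left]
2. toolbar.w = 107  [aside.w = toolbar.w]
3. toolbar.y = 144  [toolbar.top = 144]
4. toolbar.h = 74  [toolbar.h = 74]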